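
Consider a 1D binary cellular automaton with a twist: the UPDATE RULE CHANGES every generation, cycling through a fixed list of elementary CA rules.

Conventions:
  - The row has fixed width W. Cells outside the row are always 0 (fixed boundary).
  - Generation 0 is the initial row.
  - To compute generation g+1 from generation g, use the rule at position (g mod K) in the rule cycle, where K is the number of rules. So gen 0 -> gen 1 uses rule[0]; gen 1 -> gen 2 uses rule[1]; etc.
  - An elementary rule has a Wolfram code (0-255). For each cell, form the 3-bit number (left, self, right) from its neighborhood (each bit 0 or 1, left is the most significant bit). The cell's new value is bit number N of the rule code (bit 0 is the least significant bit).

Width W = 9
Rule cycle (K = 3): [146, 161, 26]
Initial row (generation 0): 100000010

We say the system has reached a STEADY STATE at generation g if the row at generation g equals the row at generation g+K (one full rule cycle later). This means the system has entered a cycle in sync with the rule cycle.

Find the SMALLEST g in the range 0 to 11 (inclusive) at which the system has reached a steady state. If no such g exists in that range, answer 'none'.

Gen 0: 100000010
Gen 1 (rule 146): 010000101
Gen 2 (rule 161): 000110010
Gen 3 (rule 26): 001101101
Gen 4 (rule 146): 010000000
Gen 5 (rule 161): 000111111
Gen 6 (rule 26): 001100000
Gen 7 (rule 146): 010010000
Gen 8 (rule 161): 000000111
Gen 9 (rule 26): 000001100
Gen 10 (rule 146): 000010010
Gen 11 (rule 161): 111000000
Gen 12 (rule 26): 100100000
Gen 13 (rule 146): 011010000
Gen 14 (rule 161): 000100111

Answer: none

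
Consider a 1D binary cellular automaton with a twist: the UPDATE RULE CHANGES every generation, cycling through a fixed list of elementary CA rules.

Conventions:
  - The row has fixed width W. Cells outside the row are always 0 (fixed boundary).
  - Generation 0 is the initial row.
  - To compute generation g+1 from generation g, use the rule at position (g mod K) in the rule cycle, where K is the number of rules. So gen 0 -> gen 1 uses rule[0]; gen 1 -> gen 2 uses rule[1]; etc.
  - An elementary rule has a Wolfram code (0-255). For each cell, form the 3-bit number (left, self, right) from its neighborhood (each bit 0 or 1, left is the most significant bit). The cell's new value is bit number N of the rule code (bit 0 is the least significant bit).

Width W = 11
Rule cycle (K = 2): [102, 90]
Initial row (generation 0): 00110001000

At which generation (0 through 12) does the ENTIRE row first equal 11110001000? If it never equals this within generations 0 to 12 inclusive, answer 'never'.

Answer: 11

Derivation:
Gen 0: 00110001000
Gen 1 (rule 102): 01010011000
Gen 2 (rule 90): 10001111100
Gen 3 (rule 102): 10010000100
Gen 4 (rule 90): 01101001010
Gen 5 (rule 102): 10111011110
Gen 6 (rule 90): 00101010011
Gen 7 (rule 102): 01111110101
Gen 8 (rule 90): 11000010000
Gen 9 (rule 102): 01000110000
Gen 10 (rule 90): 10101111000
Gen 11 (rule 102): 11110001000
Gen 12 (rule 90): 10011010100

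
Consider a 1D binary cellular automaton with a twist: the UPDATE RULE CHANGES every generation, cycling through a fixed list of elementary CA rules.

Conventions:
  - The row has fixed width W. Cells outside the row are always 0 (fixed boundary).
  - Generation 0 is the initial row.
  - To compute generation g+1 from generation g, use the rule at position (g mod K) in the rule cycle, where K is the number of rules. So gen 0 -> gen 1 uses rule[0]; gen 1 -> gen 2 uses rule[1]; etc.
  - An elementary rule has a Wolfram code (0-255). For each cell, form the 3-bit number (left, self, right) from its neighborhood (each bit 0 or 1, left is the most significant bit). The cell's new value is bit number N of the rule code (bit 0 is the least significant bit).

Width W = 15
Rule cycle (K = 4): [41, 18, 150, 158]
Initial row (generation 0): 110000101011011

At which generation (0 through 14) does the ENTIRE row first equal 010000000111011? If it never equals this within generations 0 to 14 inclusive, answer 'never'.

Answer: never

Derivation:
Gen 0: 110000101011011
Gen 1 (rule 41): 100110010110110
Gen 2 (rule 18): 011001100000001
Gen 3 (rule 150): 100110010000011
Gen 4 (rule 158): 111101111000110
Gen 5 (rule 41): 100011000010100
Gen 6 (rule 18): 010100100100010
Gen 7 (rule 150): 110111111110111
Gen 8 (rule 158): 100111111100110
Gen 9 (rule 41): 000100000000100
Gen 10 (rule 18): 001010000001010
Gen 11 (rule 150): 011011000011011
Gen 12 (rule 158): 110010100110010
Gen 13 (rule 41): 100001000100000
Gen 14 (rule 18): 010010101010000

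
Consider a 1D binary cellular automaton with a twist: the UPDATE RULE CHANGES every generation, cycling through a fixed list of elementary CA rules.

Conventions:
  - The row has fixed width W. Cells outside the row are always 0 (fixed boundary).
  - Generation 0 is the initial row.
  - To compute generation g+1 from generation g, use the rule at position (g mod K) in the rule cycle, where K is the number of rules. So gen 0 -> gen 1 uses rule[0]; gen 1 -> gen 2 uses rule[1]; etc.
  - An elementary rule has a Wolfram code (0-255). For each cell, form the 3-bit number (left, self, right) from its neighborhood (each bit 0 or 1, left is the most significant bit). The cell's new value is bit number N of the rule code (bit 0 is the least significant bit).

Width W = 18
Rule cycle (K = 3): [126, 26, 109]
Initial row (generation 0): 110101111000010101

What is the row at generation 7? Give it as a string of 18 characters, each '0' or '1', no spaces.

Gen 0: 110101111000010101
Gen 1 (rule 126): 111111001100111111
Gen 2 (rule 26): 100000111011100000
Gen 3 (rule 109): 101110101110101111
Gen 4 (rule 126): 111011111011111001
Gen 5 (rule 26): 100010000010000110
Gen 6 (rule 109): 101010111010110110
Gen 7 (rule 126): 111111101111111111

Answer: 111111101111111111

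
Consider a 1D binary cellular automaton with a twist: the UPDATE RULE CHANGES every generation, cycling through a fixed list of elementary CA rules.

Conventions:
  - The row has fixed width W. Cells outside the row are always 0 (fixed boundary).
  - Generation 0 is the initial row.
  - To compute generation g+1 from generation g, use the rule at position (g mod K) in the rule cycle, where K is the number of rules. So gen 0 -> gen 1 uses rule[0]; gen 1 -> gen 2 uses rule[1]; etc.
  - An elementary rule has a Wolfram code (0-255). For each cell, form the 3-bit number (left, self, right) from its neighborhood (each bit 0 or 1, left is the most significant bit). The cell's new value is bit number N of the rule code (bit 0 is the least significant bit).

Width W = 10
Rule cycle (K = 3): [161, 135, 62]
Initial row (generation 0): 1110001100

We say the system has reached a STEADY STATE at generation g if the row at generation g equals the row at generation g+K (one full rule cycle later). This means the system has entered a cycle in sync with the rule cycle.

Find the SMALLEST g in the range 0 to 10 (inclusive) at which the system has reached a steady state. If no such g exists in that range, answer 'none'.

Gen 0: 1110001100
Gen 1 (rule 161): 0100100001
Gen 2 (rule 135): 1101101111
Gen 3 (rule 62): 1011011000
Gen 4 (rule 161): 0100100011
Gen 5 (rule 135): 1101101100
Gen 6 (rule 62): 1011011010
Gen 7 (rule 161): 0100100100
Gen 8 (rule 135): 1101101101
Gen 9 (rule 62): 1011011011
Gen 10 (rule 161): 0100100100
Gen 11 (rule 135): 1101101101
Gen 12 (rule 62): 1011011011
Gen 13 (rule 161): 0100100100

Answer: 7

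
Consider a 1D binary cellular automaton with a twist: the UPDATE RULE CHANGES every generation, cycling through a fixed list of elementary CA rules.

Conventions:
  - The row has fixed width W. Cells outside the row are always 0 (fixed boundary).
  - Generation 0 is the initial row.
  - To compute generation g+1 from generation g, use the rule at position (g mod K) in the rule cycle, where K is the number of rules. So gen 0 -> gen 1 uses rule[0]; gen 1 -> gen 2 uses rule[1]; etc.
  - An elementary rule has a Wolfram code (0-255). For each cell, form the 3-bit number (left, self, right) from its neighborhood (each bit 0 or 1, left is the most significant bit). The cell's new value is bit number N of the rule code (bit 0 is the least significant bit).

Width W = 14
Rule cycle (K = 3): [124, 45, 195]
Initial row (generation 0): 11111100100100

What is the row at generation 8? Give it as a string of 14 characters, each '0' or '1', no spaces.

Gen 0: 11111100100100
Gen 1 (rule 124): 10000110110110
Gen 2 (rule 45): 10110101101100
Gen 3 (rule 195): 00010000100101
Gen 4 (rule 124): 00011000110111
Gen 5 (rule 45): 11010010101100
Gen 6 (rule 195): 01000100000101
Gen 7 (rule 124): 01100110000111
Gen 8 (rule 45): 01000100110100

Answer: 01000100110100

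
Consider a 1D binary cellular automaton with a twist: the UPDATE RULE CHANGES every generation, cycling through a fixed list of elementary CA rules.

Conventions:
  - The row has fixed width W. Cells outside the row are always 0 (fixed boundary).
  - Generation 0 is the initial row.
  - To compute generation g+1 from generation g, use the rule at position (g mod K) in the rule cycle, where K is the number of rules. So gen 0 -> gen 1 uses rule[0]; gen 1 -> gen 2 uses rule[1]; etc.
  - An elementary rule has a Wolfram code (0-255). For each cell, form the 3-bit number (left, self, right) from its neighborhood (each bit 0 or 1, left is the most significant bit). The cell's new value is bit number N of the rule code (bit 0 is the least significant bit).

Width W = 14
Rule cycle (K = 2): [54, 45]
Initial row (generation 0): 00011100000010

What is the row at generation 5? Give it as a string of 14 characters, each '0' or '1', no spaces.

Gen 0: 00011100000010
Gen 1 (rule 54): 00100010000111
Gen 2 (rule 45): 10101010110100
Gen 3 (rule 54): 11111111001110
Gen 4 (rule 45): 10000000001000
Gen 5 (rule 54): 11000000011100

Answer: 11000000011100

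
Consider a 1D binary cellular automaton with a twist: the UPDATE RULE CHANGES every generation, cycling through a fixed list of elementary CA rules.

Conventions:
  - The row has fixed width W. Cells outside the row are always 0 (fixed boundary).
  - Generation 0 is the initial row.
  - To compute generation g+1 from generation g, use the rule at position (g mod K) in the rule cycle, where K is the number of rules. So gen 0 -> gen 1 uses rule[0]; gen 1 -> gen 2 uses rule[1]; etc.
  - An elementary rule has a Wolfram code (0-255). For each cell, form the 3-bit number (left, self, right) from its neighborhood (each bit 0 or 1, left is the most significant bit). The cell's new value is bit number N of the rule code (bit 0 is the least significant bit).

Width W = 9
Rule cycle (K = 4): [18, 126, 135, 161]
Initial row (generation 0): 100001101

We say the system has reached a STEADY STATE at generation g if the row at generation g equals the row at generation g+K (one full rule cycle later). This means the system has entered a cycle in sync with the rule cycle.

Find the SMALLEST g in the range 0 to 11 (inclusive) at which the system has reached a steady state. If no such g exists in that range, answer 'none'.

Gen 0: 100001101
Gen 1 (rule 18): 010010000
Gen 2 (rule 126): 111111000
Gen 3 (rule 135): 011110011
Gen 4 (rule 161): 001100000
Gen 5 (rule 18): 010010000
Gen 6 (rule 126): 111111000
Gen 7 (rule 135): 011110011
Gen 8 (rule 161): 001100000
Gen 9 (rule 18): 010010000
Gen 10 (rule 126): 111111000
Gen 11 (rule 135): 011110011
Gen 12 (rule 161): 001100000
Gen 13 (rule 18): 010010000
Gen 14 (rule 126): 111111000
Gen 15 (rule 135): 011110011

Answer: 1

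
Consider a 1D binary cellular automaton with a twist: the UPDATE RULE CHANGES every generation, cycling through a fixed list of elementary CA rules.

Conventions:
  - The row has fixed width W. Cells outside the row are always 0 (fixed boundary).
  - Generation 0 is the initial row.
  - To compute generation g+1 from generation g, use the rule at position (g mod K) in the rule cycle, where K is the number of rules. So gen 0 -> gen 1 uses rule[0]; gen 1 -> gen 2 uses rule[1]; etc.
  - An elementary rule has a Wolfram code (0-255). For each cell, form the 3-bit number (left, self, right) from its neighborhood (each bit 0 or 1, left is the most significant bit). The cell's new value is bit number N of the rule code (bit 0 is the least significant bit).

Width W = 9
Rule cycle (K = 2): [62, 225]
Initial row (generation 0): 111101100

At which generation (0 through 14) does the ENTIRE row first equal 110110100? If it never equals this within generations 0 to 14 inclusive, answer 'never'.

Answer: never

Derivation:
Gen 0: 111101100
Gen 1 (rule 62): 100011010
Gen 2 (rule 225): 001001100
Gen 3 (rule 62): 011111010
Gen 4 (rule 225): 001111100
Gen 5 (rule 62): 011000010
Gen 6 (rule 225): 001011000
Gen 7 (rule 62): 011110100
Gen 8 (rule 225): 001111001
Gen 9 (rule 62): 011000111
Gen 10 (rule 225): 001010011
Gen 11 (rule 62): 011111110
Gen 12 (rule 225): 001111110
Gen 13 (rule 62): 011000001
Gen 14 (rule 225): 001011100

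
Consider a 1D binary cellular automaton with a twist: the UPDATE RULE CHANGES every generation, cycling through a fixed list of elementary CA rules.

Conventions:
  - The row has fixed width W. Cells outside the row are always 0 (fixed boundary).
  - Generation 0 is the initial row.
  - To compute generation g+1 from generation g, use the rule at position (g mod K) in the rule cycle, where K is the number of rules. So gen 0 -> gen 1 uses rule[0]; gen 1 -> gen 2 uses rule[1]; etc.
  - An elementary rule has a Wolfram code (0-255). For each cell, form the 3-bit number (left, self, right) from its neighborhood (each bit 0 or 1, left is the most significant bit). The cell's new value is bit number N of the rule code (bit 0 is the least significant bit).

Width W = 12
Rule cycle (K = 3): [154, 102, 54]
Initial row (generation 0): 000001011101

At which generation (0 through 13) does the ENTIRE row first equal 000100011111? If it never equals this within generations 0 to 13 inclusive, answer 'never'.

Answer: never

Derivation:
Gen 0: 000001011101
Gen 1 (rule 154): 000010011000
Gen 2 (rule 102): 000110101000
Gen 3 (rule 54): 001001111100
Gen 4 (rule 154): 010111111010
Gen 5 (rule 102): 111000001110
Gen 6 (rule 54): 000100010001
Gen 7 (rule 154): 001010101010
Gen 8 (rule 102): 011111111110
Gen 9 (rule 54): 100000000001
Gen 10 (rule 154): 010000000010
Gen 11 (rule 102): 110000000110
Gen 12 (rule 54): 001000001001
Gen 13 (rule 154): 010100010110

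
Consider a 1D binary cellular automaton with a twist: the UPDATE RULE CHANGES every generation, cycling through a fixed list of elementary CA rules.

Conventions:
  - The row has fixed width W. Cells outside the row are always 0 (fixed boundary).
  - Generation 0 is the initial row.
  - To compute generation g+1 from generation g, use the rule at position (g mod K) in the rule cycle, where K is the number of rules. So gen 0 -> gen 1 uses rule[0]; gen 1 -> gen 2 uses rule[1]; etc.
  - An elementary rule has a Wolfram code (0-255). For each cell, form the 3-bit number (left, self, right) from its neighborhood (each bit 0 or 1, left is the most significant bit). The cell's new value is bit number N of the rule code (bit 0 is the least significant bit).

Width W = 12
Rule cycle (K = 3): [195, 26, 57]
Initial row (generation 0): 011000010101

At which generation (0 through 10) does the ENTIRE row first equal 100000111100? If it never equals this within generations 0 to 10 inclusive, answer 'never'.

Gen 0: 011000010101
Gen 1 (rule 195): 101011100000
Gen 2 (rule 26): 000010010000
Gen 3 (rule 57): 111001001111
Gen 4 (rule 195): 011010010111
Gen 5 (rule 26): 110001100100
Gen 6 (rule 57): 101101010011
Gen 7 (rule 195): 000100000101
Gen 8 (rule 26): 001010001000
Gen 9 (rule 57): 100101100111
Gen 10 (rule 195): 001000101011

Answer: never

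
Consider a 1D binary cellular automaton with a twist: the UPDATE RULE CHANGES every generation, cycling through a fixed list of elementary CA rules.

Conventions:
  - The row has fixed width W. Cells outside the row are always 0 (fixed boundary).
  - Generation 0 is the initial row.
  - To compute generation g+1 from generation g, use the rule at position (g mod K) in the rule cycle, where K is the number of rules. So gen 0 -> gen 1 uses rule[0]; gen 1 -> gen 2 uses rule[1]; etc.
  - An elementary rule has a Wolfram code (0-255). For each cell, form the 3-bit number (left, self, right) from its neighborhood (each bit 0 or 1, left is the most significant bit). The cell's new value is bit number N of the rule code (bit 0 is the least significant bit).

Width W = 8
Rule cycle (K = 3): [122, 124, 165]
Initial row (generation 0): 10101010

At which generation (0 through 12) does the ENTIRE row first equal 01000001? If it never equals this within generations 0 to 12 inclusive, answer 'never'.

Answer: 11

Derivation:
Gen 0: 10101010
Gen 1 (rule 122): 01010101
Gen 2 (rule 124): 01111111
Gen 3 (rule 165): 00111110
Gen 4 (rule 122): 01100011
Gen 5 (rule 124): 01110011
Gen 6 (rule 165): 00100000
Gen 7 (rule 122): 01010000
Gen 8 (rule 124): 01111000
Gen 9 (rule 165): 00110011
Gen 10 (rule 122): 01111111
Gen 11 (rule 124): 01000001
Gen 12 (rule 165): 01011101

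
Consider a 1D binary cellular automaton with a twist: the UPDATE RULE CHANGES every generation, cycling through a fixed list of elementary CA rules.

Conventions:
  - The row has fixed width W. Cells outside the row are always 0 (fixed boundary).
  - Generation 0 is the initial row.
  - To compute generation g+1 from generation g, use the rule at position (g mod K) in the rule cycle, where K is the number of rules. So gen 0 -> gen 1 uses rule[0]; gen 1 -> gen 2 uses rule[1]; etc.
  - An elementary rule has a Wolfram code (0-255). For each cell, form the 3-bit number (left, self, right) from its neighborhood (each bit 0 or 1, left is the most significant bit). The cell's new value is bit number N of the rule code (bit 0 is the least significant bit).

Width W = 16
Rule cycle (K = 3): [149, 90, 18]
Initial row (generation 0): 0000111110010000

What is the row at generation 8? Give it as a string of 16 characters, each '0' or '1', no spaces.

Answer: 1101000100010101

Derivation:
Gen 0: 0000111110010000
Gen 1 (rule 149): 1110011101011111
Gen 2 (rule 90): 1011110100010001
Gen 3 (rule 18): 0000000010101010
Gen 4 (rule 149): 1111111010101011
Gen 5 (rule 90): 1000001000000011
Gen 6 (rule 18): 0100010100000100
Gen 7 (rule 149): 0111010111110111
Gen 8 (rule 90): 1101000100010101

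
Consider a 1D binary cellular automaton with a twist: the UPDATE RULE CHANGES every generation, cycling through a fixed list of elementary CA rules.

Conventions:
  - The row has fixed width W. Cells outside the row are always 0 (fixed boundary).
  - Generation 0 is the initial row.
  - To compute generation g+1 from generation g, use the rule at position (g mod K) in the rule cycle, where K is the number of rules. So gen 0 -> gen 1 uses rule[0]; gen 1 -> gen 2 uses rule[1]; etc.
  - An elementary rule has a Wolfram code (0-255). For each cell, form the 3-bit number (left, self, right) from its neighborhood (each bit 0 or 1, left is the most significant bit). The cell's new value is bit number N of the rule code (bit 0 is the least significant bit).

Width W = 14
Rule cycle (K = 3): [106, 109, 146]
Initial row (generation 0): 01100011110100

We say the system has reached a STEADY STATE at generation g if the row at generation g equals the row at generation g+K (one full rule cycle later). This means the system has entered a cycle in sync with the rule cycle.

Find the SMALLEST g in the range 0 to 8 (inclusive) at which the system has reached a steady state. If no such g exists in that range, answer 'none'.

Answer: none

Derivation:
Gen 0: 01100011110100
Gen 1 (rule 106): 11100110011000
Gen 2 (rule 109): 10100110011011
Gen 3 (rule 146): 00011001100000
Gen 4 (rule 106): 00111011100000
Gen 5 (rule 109): 10101110101111
Gen 6 (rule 146): 00000100000110
Gen 7 (rule 106): 00001000001110
Gen 8 (rule 109): 11101011101010
Gen 9 (rule 146): 01000001000001
Gen 10 (rule 106): 10000010000010
Gen 11 (rule 109): 10111010111010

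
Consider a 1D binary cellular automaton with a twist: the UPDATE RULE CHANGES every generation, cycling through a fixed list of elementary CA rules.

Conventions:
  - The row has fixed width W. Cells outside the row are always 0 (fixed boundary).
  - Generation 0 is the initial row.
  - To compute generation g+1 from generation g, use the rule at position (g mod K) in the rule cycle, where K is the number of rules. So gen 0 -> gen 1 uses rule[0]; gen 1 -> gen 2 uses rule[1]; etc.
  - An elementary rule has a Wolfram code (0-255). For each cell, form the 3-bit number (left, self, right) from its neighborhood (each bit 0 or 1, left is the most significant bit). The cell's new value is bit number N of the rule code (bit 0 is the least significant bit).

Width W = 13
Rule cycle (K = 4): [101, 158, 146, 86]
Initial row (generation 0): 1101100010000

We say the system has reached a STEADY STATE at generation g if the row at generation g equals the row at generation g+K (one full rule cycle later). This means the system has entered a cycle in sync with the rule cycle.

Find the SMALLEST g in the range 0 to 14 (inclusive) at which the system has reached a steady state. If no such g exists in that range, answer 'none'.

Answer: 6

Derivation:
Gen 0: 1101100010000
Gen 1 (rule 101): 0110101010111
Gen 2 (rule 158): 1100101010110
Gen 3 (rule 146): 0011000000001
Gen 4 (rule 86): 0101100000011
Gen 5 (rule 101): 0110101111001
Gen 6 (rule 158): 1100101110111
Gen 7 (rule 146): 0011000100010
Gen 8 (rule 86): 0101101110111
Gen 9 (rule 101): 0110110011001
Gen 10 (rule 158): 1100101110111
Gen 11 (rule 146): 0011000100010
Gen 12 (rule 86): 0101101110111
Gen 13 (rule 101): 0110110011001
Gen 14 (rule 158): 1100101110111
Gen 15 (rule 146): 0011000100010
Gen 16 (rule 86): 0101101110111
Gen 17 (rule 101): 0110110011001
Gen 18 (rule 158): 1100101110111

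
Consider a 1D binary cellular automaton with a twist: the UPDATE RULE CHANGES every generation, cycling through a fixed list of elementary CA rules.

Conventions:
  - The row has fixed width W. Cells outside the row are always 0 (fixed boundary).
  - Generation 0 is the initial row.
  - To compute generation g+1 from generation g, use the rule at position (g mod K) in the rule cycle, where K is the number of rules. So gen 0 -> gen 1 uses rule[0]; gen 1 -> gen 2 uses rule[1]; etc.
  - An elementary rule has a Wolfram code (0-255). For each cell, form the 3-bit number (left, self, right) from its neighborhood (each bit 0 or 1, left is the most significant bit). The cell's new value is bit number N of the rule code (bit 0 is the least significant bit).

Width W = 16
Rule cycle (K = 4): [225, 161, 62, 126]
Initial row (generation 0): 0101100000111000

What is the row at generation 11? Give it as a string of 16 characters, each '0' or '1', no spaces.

Gen 0: 0101100000111000
Gen 1 (rule 225): 0010101110011011
Gen 2 (rule 161): 1001010100000100
Gen 3 (rule 62): 1111111110001110
Gen 4 (rule 126): 1000000011011011
Gen 5 (rule 225): 0011111001101101
Gen 6 (rule 161): 1001110000010010
Gen 7 (rule 62): 1111001000111111
Gen 8 (rule 126): 1001111101100001
Gen 9 (rule 225): 0000111110101100
Gen 10 (rule 161): 1110011101010001
Gen 11 (rule 62): 1001110011111011

Answer: 1001110011111011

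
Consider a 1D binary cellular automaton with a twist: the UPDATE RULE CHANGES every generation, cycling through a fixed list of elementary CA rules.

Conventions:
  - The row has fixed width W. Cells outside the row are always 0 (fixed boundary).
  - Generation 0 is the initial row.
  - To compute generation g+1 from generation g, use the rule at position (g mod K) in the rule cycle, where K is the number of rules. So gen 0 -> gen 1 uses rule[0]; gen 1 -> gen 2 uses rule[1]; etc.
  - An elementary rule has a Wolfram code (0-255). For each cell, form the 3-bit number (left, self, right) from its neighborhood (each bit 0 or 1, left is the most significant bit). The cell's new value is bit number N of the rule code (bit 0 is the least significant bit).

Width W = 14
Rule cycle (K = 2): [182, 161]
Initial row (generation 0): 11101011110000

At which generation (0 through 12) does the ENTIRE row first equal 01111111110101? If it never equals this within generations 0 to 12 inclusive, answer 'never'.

Gen 0: 11101011110000
Gen 1 (rule 182): 01011101101000
Gen 2 (rule 161): 00101010010011
Gen 3 (rule 182): 01111111111100
Gen 4 (rule 161): 00111111111001
Gen 5 (rule 182): 01011111110111
Gen 6 (rule 161): 00101111101010
Gen 7 (rule 182): 01110111011111
Gen 8 (rule 161): 00101010101110
Gen 9 (rule 182): 01111111110101
Gen 10 (rule 161): 00111111101010
Gen 11 (rule 182): 01011111011111
Gen 12 (rule 161): 00101110101110

Answer: 9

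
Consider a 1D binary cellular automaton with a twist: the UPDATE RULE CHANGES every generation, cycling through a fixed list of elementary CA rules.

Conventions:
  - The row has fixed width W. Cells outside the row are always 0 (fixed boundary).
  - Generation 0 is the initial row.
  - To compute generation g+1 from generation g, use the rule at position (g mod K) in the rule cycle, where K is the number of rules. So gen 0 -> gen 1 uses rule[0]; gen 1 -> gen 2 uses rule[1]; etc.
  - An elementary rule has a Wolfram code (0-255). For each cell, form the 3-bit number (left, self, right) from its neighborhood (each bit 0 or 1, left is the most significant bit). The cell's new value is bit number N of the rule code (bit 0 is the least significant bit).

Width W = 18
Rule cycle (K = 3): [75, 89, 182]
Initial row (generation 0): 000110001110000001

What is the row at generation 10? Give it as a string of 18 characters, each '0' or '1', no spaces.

Answer: 100010110101011101

Derivation:
Gen 0: 000110001110000001
Gen 1 (rule 75): 111110111010111110
Gen 2 (rule 89): 100010101000100011
Gen 3 (rule 182): 110111111101110100
Gen 4 (rule 75): 110100000101010001
Gen 5 (rule 89): 110011110000001100
Gen 6 (rule 182): 001101101000010010
Gen 7 (rule 75): 111101100011100100
Gen 8 (rule 89): 100101111010110011
Gen 9 (rule 182): 111110110111001100
Gen 10 (rule 75): 100010110101011101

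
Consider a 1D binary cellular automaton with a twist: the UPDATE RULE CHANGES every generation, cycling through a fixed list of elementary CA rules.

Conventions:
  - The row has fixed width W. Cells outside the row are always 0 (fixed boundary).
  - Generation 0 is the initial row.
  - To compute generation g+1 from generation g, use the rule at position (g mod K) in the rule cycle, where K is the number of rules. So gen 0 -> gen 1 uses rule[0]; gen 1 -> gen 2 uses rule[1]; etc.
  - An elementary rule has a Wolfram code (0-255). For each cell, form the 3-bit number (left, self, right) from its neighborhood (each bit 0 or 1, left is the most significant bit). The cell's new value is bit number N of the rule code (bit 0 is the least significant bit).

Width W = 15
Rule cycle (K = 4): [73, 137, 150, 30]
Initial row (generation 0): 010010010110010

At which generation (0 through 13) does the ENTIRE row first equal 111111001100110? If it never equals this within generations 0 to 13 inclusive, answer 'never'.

Gen 0: 010010010110010
Gen 1 (rule 73): 000000000110000
Gen 2 (rule 137): 111111110100111
Gen 3 (rule 150): 011111100111010
Gen 4 (rule 30): 110000011100011
Gen 5 (rule 73): 110111010101011
Gen 6 (rule 137): 100110000000010
Gen 7 (rule 150): 111001000000111
Gen 8 (rule 30): 100111100001100
Gen 9 (rule 73): 000100101101101
Gen 10 (rule 137): 110000001001000
Gen 11 (rule 150): 001000011111100
Gen 12 (rule 30): 011100110000010
Gen 13 (rule 73): 010100110111000

Answer: never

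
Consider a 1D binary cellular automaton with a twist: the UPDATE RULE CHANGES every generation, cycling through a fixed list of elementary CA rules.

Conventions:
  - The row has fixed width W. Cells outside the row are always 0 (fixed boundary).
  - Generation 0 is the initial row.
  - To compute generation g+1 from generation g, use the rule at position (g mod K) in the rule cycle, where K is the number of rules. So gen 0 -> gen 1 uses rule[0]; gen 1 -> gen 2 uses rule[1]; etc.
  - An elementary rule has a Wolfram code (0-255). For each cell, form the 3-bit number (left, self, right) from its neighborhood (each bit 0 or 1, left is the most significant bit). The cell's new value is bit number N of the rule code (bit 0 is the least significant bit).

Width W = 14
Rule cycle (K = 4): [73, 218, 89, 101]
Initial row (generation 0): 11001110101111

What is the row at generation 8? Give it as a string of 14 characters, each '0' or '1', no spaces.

Gen 0: 11001110101111
Gen 1 (rule 73): 11001010001001
Gen 2 (rule 218): 11110001010110
Gen 3 (rule 89): 10011100000111
Gen 4 (rule 101): 10000101110001
Gen 5 (rule 73): 00110001010100
Gen 6 (rule 218): 01111010000010
Gen 7 (rule 89): 01001001111001
Gen 8 (rule 101): 01001000001001

Answer: 01001000001001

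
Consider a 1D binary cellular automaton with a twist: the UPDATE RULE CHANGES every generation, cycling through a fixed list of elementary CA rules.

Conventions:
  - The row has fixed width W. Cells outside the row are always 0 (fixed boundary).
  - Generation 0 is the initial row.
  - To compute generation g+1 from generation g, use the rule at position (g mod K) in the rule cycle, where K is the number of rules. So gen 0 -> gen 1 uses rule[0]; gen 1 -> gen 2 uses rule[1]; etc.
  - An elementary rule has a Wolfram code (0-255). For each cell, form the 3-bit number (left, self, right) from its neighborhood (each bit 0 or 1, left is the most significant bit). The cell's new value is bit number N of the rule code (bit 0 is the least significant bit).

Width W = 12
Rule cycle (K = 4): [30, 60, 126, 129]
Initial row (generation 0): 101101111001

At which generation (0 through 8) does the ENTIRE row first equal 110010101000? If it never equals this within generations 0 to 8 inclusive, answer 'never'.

Gen 0: 101101111001
Gen 1 (rule 30): 101001000111
Gen 2 (rule 60): 111101100100
Gen 3 (rule 126): 100111111110
Gen 4 (rule 129): 000011111100
Gen 5 (rule 30): 000110000010
Gen 6 (rule 60): 000101000011
Gen 7 (rule 126): 001111100111
Gen 8 (rule 129): 100111000010

Answer: never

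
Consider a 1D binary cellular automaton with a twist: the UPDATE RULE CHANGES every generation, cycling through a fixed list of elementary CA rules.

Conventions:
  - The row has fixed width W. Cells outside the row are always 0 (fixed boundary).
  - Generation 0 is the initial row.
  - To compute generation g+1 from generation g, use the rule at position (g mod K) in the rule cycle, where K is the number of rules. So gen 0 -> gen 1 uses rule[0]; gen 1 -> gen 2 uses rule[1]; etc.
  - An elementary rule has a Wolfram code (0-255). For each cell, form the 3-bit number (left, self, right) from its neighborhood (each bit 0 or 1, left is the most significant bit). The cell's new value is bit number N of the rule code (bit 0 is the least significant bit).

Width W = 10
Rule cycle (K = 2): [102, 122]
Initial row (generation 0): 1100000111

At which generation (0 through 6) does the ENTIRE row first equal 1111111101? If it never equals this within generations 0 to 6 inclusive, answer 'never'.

Gen 0: 1100000111
Gen 1 (rule 102): 0100001001
Gen 2 (rule 122): 1010010110
Gen 3 (rule 102): 1110111010
Gen 4 (rule 122): 1011101101
Gen 5 (rule 102): 1100110111
Gen 6 (rule 122): 1111111101

Answer: 6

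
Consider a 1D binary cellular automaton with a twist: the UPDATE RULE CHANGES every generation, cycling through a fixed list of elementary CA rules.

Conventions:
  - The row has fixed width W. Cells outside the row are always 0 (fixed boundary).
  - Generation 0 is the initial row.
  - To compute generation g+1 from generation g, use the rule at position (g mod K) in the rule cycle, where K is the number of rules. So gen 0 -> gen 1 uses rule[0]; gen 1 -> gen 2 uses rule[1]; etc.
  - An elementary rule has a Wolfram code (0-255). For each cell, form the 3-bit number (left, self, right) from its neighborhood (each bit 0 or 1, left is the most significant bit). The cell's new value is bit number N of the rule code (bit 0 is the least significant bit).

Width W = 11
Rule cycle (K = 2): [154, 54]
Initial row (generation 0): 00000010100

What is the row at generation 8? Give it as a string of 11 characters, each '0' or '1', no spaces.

Gen 0: 00000010100
Gen 1 (rule 154): 00000100010
Gen 2 (rule 54): 00001110111
Gen 3 (rule 154): 00011100110
Gen 4 (rule 54): 00100011001
Gen 5 (rule 154): 01010110110
Gen 6 (rule 54): 11111001001
Gen 7 (rule 154): 11110110110
Gen 8 (rule 54): 00001001001

Answer: 00001001001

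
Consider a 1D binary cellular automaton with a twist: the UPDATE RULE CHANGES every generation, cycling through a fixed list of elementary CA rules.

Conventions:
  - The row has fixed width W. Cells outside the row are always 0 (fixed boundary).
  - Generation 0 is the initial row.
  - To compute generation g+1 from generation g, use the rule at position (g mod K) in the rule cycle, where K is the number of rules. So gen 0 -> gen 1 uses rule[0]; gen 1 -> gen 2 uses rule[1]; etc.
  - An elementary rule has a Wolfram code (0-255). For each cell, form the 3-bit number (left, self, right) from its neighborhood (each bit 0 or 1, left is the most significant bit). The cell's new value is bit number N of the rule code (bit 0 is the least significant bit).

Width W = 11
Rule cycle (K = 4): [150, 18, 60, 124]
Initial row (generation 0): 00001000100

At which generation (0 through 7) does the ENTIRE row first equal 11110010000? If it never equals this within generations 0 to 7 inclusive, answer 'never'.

Answer: never

Derivation:
Gen 0: 00001000100
Gen 1 (rule 150): 00011101110
Gen 2 (rule 18): 00100000001
Gen 3 (rule 60): 00110000001
Gen 4 (rule 124): 00111000001
Gen 5 (rule 150): 01010100011
Gen 6 (rule 18): 10000010100
Gen 7 (rule 60): 11000011110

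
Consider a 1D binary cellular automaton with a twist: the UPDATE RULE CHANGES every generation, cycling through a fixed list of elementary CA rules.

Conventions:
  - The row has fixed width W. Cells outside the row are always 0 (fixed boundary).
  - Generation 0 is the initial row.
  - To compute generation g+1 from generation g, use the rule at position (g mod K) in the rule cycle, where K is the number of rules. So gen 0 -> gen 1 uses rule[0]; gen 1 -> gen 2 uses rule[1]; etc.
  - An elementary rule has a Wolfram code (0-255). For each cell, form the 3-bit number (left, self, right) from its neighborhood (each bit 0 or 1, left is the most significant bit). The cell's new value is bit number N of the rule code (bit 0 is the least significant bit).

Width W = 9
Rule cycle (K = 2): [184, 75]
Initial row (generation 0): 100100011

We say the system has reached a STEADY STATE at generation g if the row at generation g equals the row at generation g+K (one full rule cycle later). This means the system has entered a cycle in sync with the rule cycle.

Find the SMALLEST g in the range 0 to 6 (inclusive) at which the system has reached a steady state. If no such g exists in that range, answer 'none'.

Gen 0: 100100011
Gen 1 (rule 184): 010010010
Gen 2 (rule 75): 100100100
Gen 3 (rule 184): 010010010
Gen 4 (rule 75): 100100100
Gen 5 (rule 184): 010010010
Gen 6 (rule 75): 100100100
Gen 7 (rule 184): 010010010
Gen 8 (rule 75): 100100100

Answer: 1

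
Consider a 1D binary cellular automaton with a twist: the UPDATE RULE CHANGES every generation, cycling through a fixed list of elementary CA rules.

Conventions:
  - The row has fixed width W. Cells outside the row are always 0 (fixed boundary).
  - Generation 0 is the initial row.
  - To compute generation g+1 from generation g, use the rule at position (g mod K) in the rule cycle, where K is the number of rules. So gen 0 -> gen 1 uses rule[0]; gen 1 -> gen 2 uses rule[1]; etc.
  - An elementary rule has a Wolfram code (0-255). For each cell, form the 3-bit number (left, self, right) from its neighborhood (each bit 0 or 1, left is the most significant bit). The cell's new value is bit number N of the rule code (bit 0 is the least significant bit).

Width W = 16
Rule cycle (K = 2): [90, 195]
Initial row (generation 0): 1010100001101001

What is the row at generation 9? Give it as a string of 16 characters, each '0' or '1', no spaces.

Answer: 1101010011000100

Derivation:
Gen 0: 1010100001101001
Gen 1 (rule 90): 0000010011100110
Gen 2 (rule 195): 1111100101101010
Gen 3 (rule 90): 1000111001100001
Gen 4 (rule 195): 0011011010101110
Gen 5 (rule 90): 0111011000001011
Gen 6 (rule 195): 1011001011110001
Gen 7 (rule 90): 0011110010011010
Gen 8 (rule 195): 1101110100101000
Gen 9 (rule 90): 1101010011000100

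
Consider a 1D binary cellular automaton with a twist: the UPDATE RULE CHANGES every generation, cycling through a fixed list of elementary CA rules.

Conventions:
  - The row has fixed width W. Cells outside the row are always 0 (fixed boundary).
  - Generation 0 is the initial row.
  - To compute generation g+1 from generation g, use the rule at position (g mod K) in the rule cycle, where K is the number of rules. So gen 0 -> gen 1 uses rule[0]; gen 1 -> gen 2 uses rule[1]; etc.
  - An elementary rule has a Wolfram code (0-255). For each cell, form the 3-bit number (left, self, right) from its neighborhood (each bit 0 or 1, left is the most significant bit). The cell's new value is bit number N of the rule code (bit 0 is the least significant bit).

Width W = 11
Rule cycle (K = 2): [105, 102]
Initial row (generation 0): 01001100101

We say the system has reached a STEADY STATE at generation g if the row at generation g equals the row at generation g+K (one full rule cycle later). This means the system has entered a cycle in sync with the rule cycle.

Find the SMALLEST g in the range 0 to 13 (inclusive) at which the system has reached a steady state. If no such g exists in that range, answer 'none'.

Gen 0: 01001100101
Gen 1 (rule 105): 00001100010
Gen 2 (rule 102): 00010100110
Gen 3 (rule 105): 11001000110
Gen 4 (rule 102): 01011001010
Gen 5 (rule 105): 00111000100
Gen 6 (rule 102): 01001001100
Gen 7 (rule 105): 00000001101
Gen 8 (rule 102): 00000010111
Gen 9 (rule 105): 11111001101
Gen 10 (rule 102): 00001010111
Gen 11 (rule 105): 11100101101
Gen 12 (rule 102): 00101110111
Gen 13 (rule 105): 10011011101
Gen 14 (rule 102): 10101100111
Gen 15 (rule 105): 01011100101

Answer: none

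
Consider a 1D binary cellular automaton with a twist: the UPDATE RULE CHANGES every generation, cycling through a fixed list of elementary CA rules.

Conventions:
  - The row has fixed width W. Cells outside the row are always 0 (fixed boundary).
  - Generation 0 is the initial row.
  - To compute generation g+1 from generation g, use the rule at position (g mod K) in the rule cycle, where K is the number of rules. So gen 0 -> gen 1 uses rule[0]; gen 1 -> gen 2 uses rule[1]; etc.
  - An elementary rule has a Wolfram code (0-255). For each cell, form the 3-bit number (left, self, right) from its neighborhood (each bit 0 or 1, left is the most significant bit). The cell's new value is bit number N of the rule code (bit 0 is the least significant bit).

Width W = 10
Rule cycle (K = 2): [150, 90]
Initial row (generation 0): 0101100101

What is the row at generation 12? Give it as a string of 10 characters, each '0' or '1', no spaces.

Answer: 1100001101

Derivation:
Gen 0: 0101100101
Gen 1 (rule 150): 1100011101
Gen 2 (rule 90): 1110110100
Gen 3 (rule 150): 0100000110
Gen 4 (rule 90): 1010001111
Gen 5 (rule 150): 1011010110
Gen 6 (rule 90): 0011000111
Gen 7 (rule 150): 0100101010
Gen 8 (rule 90): 1011000001
Gen 9 (rule 150): 1000100011
Gen 10 (rule 90): 0101010111
Gen 11 (rule 150): 1101010010
Gen 12 (rule 90): 1100001101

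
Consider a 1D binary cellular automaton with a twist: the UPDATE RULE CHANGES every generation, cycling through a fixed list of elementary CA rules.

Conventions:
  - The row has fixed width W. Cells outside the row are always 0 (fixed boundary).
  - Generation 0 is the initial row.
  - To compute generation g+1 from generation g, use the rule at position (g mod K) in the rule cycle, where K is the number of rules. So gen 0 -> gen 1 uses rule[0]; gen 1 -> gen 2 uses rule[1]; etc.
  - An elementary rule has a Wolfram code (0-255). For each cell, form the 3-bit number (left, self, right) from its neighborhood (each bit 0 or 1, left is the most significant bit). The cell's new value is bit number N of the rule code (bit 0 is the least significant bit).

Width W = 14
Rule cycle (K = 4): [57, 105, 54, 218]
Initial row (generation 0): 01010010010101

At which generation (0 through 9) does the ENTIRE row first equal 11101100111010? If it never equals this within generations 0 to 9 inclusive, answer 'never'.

Answer: never

Derivation:
Gen 0: 01010010010101
Gen 1 (rule 57): 00101001001010
Gen 2 (rule 105): 10010000000100
Gen 3 (rule 54): 11111000001110
Gen 4 (rule 218): 11111100011111
Gen 5 (rule 57): 10000011010000
Gen 6 (rule 105): 00111011100111
Gen 7 (rule 54): 01000100011000
Gen 8 (rule 218): 10101010111100
Gen 9 (rule 57): 01010101100011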